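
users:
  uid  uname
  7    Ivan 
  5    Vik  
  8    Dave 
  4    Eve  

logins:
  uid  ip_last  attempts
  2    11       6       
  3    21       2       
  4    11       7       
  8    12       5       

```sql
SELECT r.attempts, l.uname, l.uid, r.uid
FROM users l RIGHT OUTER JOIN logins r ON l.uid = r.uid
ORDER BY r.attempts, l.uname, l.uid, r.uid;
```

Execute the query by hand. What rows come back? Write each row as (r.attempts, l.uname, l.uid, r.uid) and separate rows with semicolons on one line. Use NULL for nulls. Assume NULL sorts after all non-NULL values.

(2, NULL, NULL, 3); (5, Dave, 8, 8); (6, NULL, NULL, 2); (7, Eve, 4, 4)

RIGHT JOIN keeps every row from `logins`; unmatched rows get NULL for `users`'s columns.
Matching on l.uid = r.uid.
- l[0] uid=7 → no match.
- l[1] uid=5 → no match.
- l[2] uid=8 → 1 match(es) in r → 1 row(s).
- l[3] uid=4 → 1 match(es) in r → 1 row(s).
- plus 2 unmatched r row(s), each kept with NULL l columns.
After projecting and ordering:
r.attempts | l.uname | l.uid | r.uid
2 | NULL | NULL | 3
5 | Dave | 8 | 8
6 | NULL | NULL | 2
7 | Eve | 4 | 4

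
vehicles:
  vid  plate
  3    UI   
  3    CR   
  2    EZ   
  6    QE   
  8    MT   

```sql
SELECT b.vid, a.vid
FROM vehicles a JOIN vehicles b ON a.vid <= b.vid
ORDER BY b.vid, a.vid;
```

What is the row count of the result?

16

INNER JOIN keeps only pairs where the ON condition holds.
Matching on a.vid <= b.vid.
Matched pairs: 16.
Total: 16 rows.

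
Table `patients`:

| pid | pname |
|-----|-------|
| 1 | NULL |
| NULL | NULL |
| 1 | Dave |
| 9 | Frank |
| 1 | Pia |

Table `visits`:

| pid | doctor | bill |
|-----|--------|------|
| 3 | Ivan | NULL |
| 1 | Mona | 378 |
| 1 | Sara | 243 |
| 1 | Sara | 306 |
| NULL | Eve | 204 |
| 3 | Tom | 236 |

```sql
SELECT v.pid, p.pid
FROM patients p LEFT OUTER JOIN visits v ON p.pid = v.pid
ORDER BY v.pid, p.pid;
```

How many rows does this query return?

11

LEFT JOIN keeps every row from `patients`; unmatched rows get NULL for `visits`'s columns.
Matching on p.pid = v.pid. A NULL in a compared column never satisfies the condition.
- pid=1: 3 matching v row(s), so 3 row(s) emitted.
- pid=NULL: no v row matches, row kept with v columns NULL.
- pid=1: 3 matching v row(s), so 3 row(s) emitted.
- pid=9: no v row matches, row kept with v columns NULL.
- pid=1: 3 matching v row(s), so 3 row(s) emitted.
Total: 9 matched + 2 padded = 11 rows.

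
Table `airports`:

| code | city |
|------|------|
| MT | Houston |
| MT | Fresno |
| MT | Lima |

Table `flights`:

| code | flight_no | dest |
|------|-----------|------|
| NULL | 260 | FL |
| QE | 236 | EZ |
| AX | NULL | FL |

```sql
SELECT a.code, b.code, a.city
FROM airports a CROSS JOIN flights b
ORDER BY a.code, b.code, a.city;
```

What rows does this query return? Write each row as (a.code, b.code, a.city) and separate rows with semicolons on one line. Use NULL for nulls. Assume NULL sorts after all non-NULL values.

(MT, AX, Fresno); (MT, AX, Houston); (MT, AX, Lima); (MT, QE, Fresno); (MT, QE, Houston); (MT, QE, Lima); (MT, NULL, Fresno); (MT, NULL, Houston); (MT, NULL, Lima)

CROSS JOIN pairs every row of `airports` with every row of `flights`: 3 × 3 = 9 rows.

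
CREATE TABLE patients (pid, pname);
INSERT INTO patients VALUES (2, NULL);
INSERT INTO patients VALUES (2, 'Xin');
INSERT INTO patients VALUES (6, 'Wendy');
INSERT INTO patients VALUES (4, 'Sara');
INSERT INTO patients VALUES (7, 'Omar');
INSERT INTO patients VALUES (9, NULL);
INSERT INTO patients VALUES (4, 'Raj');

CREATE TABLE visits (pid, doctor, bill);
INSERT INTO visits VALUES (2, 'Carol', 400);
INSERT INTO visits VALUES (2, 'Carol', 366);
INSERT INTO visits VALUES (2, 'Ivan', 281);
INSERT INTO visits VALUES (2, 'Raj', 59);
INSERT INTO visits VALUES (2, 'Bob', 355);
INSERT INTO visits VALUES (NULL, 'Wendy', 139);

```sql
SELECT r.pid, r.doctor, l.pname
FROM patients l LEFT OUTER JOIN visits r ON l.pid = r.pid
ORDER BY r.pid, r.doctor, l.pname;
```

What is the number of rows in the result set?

15

LEFT JOIN keeps every row from `patients`; unmatched rows get NULL for `visits`'s columns.
Matching on l.pid = r.pid. A NULL in a compared column never satisfies the condition.
- pid=2: 5 matching r row(s), so 5 row(s) emitted.
- pid=2: 5 matching r row(s), so 5 row(s) emitted.
- pid=6: no r row matches, row kept with r columns NULL.
- pid=4: no r row matches, row kept with r columns NULL.
- pid=7: no r row matches, row kept with r columns NULL.
- pid=9: no r row matches, row kept with r columns NULL.
- pid=4: no r row matches, row kept with r columns NULL.
Total: 10 matched + 5 padded = 15 rows.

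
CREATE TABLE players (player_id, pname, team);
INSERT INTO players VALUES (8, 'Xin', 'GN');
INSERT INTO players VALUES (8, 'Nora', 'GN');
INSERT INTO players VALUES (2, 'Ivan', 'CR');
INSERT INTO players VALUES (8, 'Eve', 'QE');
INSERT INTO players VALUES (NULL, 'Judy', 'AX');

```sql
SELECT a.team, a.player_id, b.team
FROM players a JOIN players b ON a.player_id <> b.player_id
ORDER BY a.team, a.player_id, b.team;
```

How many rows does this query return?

INNER JOIN keeps only pairs where the ON condition holds.
Matching on a.player_id <> b.player_id. A NULL in a compared column never satisfies the condition.
Matched pairs: 6.
Total: 6 rows.

6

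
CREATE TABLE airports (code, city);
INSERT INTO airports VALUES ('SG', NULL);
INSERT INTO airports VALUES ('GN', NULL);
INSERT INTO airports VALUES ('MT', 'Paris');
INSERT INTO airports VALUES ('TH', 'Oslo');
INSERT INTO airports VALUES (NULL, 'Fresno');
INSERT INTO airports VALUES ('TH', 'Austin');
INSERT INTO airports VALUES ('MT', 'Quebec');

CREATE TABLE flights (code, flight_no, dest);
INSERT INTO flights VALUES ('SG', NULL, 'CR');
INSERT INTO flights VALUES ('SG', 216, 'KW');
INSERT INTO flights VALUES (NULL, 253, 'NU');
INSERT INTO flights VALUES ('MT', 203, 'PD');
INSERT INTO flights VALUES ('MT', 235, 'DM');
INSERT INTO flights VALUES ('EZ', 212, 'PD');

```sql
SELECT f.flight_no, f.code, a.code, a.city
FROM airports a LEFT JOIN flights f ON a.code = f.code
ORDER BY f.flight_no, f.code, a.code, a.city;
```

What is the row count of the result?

LEFT JOIN keeps every row from `airports`; unmatched rows get NULL for `flights`'s columns.
Matching on a.code = f.code. A NULL in a compared column never satisfies the condition.
Matched pairs: 6; unmatched a rows kept: 4.
Total: 6 matched + 4 padded = 10 rows.

10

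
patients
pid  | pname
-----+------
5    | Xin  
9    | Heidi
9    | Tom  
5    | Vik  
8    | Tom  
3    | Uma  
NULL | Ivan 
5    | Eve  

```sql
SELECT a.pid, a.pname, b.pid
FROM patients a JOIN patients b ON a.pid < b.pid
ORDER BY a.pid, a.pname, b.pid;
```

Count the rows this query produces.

INNER JOIN keeps only pairs where the ON condition holds.
Matching on a.pid < b.pid. A NULL in a compared column never satisfies the condition.
- a row (pid=5): matches 3 b row(s) → 3 output row(s).
- a row (pid=9): no match → dropped.
- a row (pid=9): no match → dropped.
- a row (pid=5): matches 3 b row(s) → 3 output row(s).
- a row (pid=8): matches 2 b row(s) → 2 output row(s).
- a row (pid=3): matches 6 b row(s) → 6 output row(s).
- a row (pid=NULL): no match → dropped.
- a row (pid=5): matches 3 b row(s) → 3 output row(s).
Total: 17 rows.

17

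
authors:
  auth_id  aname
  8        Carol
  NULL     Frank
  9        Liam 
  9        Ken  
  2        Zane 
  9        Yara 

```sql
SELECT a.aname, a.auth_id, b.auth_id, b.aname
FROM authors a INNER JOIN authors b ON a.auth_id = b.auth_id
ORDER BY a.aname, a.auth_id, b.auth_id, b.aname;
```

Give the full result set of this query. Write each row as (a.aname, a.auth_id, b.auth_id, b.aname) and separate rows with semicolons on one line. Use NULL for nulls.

INNER JOIN keeps only pairs where the ON condition holds.
Matching on a.auth_id = b.auth_id. A NULL in a compared column never satisfies the condition.
Matched pairs: 11.

(Carol, 8, 8, Carol); (Ken, 9, 9, Ken); (Ken, 9, 9, Liam); (Ken, 9, 9, Yara); (Liam, 9, 9, Ken); (Liam, 9, 9, Liam); (Liam, 9, 9, Yara); (Yara, 9, 9, Ken); (Yara, 9, 9, Liam); (Yara, 9, 9, Yara); (Zane, 2, 2, Zane)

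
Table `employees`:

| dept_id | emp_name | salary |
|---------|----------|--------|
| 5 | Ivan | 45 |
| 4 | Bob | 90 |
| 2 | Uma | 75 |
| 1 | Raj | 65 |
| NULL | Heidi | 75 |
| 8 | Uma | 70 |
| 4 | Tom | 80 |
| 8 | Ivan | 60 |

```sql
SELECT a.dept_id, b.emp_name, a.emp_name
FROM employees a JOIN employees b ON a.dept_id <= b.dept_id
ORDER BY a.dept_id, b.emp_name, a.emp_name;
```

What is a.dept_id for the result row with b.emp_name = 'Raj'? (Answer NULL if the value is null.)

INNER JOIN keeps only pairs where the ON condition holds.
Matching on a.dept_id <= b.dept_id. A NULL in a compared column never satisfies the condition.
- dept_id=5: 3 matching b row(s), so 3 row(s) emitted.
- dept_id=4: 5 matching b row(s), so 5 row(s) emitted.
- dept_id=2: 6 matching b row(s), so 6 row(s) emitted.
- dept_id=1: 7 matching b row(s), so 7 row(s) emitted.
- dept_id=NULL: no matching b row, dropped.
- dept_id=8: 2 matching b row(s), so 2 row(s) emitted.
- dept_id=4: 5 matching b row(s), so 5 row(s) emitted.
- dept_id=8: 2 matching b row(s), so 2 row(s) emitted.

1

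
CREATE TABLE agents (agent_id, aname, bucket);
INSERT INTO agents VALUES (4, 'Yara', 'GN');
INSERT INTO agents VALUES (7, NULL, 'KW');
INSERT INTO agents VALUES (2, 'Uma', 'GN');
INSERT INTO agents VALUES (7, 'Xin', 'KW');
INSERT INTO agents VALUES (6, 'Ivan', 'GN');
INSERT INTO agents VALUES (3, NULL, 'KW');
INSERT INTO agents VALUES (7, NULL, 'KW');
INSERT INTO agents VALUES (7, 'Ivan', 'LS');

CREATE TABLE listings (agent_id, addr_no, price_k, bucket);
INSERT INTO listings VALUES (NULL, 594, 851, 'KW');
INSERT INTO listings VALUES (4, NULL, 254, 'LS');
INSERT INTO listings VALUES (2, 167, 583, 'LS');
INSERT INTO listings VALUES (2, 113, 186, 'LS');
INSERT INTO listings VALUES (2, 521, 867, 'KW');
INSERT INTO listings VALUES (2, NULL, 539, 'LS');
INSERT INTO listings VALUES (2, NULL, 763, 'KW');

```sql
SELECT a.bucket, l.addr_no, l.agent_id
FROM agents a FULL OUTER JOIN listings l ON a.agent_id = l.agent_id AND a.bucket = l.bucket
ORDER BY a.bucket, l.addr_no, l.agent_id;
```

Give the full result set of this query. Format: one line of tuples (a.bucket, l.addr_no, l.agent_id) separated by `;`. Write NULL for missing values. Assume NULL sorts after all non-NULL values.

(GN, NULL, NULL); (GN, NULL, NULL); (GN, NULL, NULL); (KW, NULL, NULL); (KW, NULL, NULL); (KW, NULL, NULL); (KW, NULL, NULL); (LS, NULL, NULL); (NULL, 113, 2); (NULL, 167, 2); (NULL, 521, 2); (NULL, 594, NULL); (NULL, NULL, 2); (NULL, NULL, 2); (NULL, NULL, 4)

FULL OUTER JOIN keeps every row from both sides; unmatched rows get NULL for the other side's columns.
Matching on a.agent_id = l.agent_id AND a.bucket = l.bucket. A NULL in a compared column never satisfies the condition.
- a row (agent_id=4, bucket=GN): no match → kept, l columns NULL.
- a row (agent_id=7, bucket=KW): no match → kept, l columns NULL.
- a row (agent_id=2, bucket=GN): no match → kept, l columns NULL.
- a row (agent_id=7, bucket=KW): no match → kept, l columns NULL.
- a row (agent_id=6, bucket=GN): no match → kept, l columns NULL.
- a row (agent_id=3, bucket=KW): no match → kept, l columns NULL.
- a row (agent_id=7, bucket=KW): no match → kept, l columns NULL.
- a row (agent_id=7, bucket=LS): no match → kept, l columns NULL.
- 7 row(s) from l found no a partner → padded with NULL.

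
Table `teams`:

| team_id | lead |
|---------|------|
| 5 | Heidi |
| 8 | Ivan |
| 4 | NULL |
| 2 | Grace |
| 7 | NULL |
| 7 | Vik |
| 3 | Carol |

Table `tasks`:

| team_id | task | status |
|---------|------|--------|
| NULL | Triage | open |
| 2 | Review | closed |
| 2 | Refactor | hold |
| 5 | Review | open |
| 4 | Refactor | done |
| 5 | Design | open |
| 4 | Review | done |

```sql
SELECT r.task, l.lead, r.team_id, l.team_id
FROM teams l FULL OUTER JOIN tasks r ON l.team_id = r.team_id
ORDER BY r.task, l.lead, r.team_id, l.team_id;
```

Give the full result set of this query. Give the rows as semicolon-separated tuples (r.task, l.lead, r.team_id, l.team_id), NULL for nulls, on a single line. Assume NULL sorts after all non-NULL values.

(Design, Heidi, 5, 5); (Refactor, Grace, 2, 2); (Refactor, NULL, 4, 4); (Review, Grace, 2, 2); (Review, Heidi, 5, 5); (Review, NULL, 4, 4); (Triage, NULL, NULL, NULL); (NULL, Carol, NULL, 3); (NULL, Ivan, NULL, 8); (NULL, Vik, NULL, 7); (NULL, NULL, NULL, 7)

FULL OUTER JOIN keeps every row from both sides; unmatched rows get NULL for the other side's columns.
Matching on l.team_id = r.team_id. A NULL in a compared column never satisfies the condition.
Matched pairs: 6; unmatched l rows kept: 4; unmatched r rows kept: 1.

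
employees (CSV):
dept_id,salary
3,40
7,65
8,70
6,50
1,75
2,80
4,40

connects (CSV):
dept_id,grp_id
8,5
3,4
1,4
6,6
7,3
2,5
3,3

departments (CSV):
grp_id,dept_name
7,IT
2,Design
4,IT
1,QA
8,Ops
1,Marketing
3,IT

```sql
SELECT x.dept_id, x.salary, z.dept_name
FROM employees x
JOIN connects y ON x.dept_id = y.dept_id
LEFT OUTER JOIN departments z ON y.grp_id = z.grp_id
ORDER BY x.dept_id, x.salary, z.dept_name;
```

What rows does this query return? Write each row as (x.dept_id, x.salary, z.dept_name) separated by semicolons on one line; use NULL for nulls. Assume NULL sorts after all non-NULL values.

(1, 75, IT); (2, 80, NULL); (3, 40, IT); (3, 40, IT); (6, 50, NULL); (7, 65, IT); (8, 70, NULL)

Evaluate left to right. First `employees x INNER JOIN connects y` on dept_id: 7 row(s).
Then LEFT JOIN `departments z` on grp_id: each of those 7 rows is kept; rows whose y.grp_id has no match in z get NULL for z's columns.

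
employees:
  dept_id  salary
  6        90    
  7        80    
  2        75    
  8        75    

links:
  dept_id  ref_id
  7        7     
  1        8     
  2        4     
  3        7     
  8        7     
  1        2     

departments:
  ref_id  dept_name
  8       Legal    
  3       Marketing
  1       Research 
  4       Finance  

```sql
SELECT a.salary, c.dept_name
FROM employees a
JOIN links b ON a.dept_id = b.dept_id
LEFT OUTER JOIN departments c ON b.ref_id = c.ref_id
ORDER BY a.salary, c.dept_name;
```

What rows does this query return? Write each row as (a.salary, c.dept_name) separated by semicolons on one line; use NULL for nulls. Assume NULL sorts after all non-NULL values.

Joins associate left-to-right: employees INNER JOIN links on dept_id gives 3 intermediate row(s).
Then LEFT JOIN `departments c` on ref_id: each of those 3 rows is kept; rows whose b.ref_id has no match in c get NULL for c's columns.

(75, Finance); (75, NULL); (80, NULL)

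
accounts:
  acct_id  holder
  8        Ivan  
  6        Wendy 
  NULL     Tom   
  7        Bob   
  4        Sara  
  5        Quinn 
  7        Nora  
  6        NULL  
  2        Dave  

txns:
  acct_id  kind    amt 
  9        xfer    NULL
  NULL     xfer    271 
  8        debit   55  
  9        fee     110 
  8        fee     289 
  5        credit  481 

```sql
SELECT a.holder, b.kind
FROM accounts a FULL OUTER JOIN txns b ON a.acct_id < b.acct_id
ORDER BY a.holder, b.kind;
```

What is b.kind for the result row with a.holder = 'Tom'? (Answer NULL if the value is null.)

FULL OUTER JOIN keeps every row from both sides; unmatched rows get NULL for the other side's columns.
Matching on a.acct_id < b.acct_id. A NULL in a compared column never satisfies the condition.
- a (acct_id=8) pairs with 2 row(s) of b.
- a (acct_id=6) pairs with 4 row(s) of b.
- a (acct_id=NULL) has no partner → padded with NULL.
- a (acct_id=7) pairs with 4 row(s) of b.
- a (acct_id=4) pairs with 5 row(s) of b.
- a (acct_id=5) pairs with 4 row(s) of b.
- a (acct_id=7) pairs with 4 row(s) of b.
- a (acct_id=6) pairs with 4 row(s) of b.
- a (acct_id=2) pairs with 5 row(s) of b.
- 1 row(s) from b found no a partner → padded with NULL.

NULL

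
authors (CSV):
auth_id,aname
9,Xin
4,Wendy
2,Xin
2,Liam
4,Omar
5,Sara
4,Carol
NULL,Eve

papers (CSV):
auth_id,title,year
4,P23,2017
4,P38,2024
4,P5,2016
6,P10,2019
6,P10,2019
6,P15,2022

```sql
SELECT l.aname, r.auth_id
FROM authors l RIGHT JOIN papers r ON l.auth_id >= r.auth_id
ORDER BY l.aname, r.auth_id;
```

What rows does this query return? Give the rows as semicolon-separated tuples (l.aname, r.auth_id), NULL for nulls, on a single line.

(Carol, 4); (Carol, 4); (Carol, 4); (Omar, 4); (Omar, 4); (Omar, 4); (Sara, 4); (Sara, 4); (Sara, 4); (Wendy, 4); (Wendy, 4); (Wendy, 4); (Xin, 4); (Xin, 4); (Xin, 4); (Xin, 6); (Xin, 6); (Xin, 6)

RIGHT JOIN keeps every row from `papers`; unmatched rows get NULL for `authors`'s columns.
Matching on l.auth_id >= r.auth_id. A NULL in a compared column never satisfies the condition.
- l[0] auth_id=9 → 6 match(es) in r → 6 row(s).
- l[1] auth_id=4 → 3 match(es) in r → 3 row(s).
- l[2] auth_id=2 → no match.
- l[3] auth_id=2 → no match.
- l[4] auth_id=4 → 3 match(es) in r → 3 row(s).
- l[5] auth_id=5 → 3 match(es) in r → 3 row(s).
- l[6] auth_id=4 → 3 match(es) in r → 3 row(s).
- l[7] auth_id=NULL → no match.
- every r row matched at least one l row.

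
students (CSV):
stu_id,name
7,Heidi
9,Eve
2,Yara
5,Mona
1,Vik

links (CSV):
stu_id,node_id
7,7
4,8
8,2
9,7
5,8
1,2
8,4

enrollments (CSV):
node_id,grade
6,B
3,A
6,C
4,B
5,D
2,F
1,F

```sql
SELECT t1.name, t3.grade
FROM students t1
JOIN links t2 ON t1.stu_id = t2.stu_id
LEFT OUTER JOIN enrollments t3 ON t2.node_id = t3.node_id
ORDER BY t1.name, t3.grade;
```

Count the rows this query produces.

Evaluate left to right. First `students t1 INNER JOIN links t2` on stu_id: 4 row(s).
Then LEFT JOIN `enrollments t3` on node_id: each of those 4 rows is kept; rows whose t2.node_id has no match in t3 get NULL for t3's columns.
Result: 4 row(s).

4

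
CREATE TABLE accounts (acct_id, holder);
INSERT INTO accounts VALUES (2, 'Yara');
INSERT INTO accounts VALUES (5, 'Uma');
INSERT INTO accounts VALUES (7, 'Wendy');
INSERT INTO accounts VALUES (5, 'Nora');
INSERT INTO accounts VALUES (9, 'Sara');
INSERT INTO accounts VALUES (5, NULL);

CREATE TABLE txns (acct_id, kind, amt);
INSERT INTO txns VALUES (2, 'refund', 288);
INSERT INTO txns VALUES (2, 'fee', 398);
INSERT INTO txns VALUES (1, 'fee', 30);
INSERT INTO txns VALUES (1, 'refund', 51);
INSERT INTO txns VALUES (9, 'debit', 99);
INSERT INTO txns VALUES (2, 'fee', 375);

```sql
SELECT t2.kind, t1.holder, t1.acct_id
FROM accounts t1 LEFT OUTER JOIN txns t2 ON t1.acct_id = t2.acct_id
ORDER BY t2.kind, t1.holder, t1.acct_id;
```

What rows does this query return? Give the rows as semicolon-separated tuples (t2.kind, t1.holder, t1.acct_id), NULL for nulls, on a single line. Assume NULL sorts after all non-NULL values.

(debit, Sara, 9); (fee, Yara, 2); (fee, Yara, 2); (refund, Yara, 2); (NULL, Nora, 5); (NULL, Uma, 5); (NULL, Wendy, 7); (NULL, NULL, 5)

LEFT JOIN keeps every row from `accounts`; unmatched rows get NULL for `txns`'s columns.
Matching on t1.acct_id = t2.acct_id.
- t1[0] acct_id=2 → 3 match(es) in t2 → 3 row(s).
- t1[1] acct_id=5 → no match; kept with NULLs on the t2 side.
- t1[2] acct_id=7 → no match; kept with NULLs on the t2 side.
- t1[3] acct_id=5 → no match; kept with NULLs on the t2 side.
- t1[4] acct_id=9 → 1 match(es) in t2 → 1 row(s).
- t1[5] acct_id=5 → no match; kept with NULLs on the t2 side.
After projecting and ordering:
t2.kind | t1.holder | t1.acct_id
debit | Sara | 9
fee | Yara | 2
fee | Yara | 2
refund | Yara | 2
NULL | Nora | 5
NULL | Uma | 5
NULL | Wendy | 7
NULL | NULL | 5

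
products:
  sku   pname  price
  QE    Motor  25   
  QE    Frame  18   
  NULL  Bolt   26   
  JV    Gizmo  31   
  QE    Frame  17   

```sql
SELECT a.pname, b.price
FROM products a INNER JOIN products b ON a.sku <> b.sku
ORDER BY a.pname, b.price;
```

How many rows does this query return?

INNER JOIN keeps only pairs where the ON condition holds.
Matching on a.sku <> b.sku. A NULL in a compared column never satisfies the condition.
- sku=QE: 1 matching b row(s), so 1 row(s) emitted.
- sku=QE: 1 matching b row(s), so 1 row(s) emitted.
- sku=NULL: no matching b row, dropped.
- sku=JV: 3 matching b row(s), so 3 row(s) emitted.
- sku=QE: 1 matching b row(s), so 1 row(s) emitted.
Total: 6 rows.

6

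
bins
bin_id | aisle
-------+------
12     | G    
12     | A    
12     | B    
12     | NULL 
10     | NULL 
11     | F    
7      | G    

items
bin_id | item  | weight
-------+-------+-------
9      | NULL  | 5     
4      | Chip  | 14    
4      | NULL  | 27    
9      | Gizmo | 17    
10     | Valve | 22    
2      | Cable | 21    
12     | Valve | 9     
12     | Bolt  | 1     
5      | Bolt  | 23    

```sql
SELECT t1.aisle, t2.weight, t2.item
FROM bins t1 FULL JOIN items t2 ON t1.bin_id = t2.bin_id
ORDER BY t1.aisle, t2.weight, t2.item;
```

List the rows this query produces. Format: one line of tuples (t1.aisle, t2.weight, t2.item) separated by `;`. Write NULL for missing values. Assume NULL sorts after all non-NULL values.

FULL OUTER JOIN keeps every row from both sides; unmatched rows get NULL for the other side's columns.
Matching on t1.bin_id = t2.bin_id.
- t1 row (bin_id=12): matches 2 t2 row(s) → 2 output row(s).
- t1 row (bin_id=12): matches 2 t2 row(s) → 2 output row(s).
- t1 row (bin_id=12): matches 2 t2 row(s) → 2 output row(s).
- t1 row (bin_id=12): matches 2 t2 row(s) → 2 output row(s).
- t1 row (bin_id=10): matches 1 t2 row(s) → 1 output row(s).
- t1 row (bin_id=11): no match → kept, t2 columns NULL.
- t1 row (bin_id=7): no match → kept, t2 columns NULL.
- 6 t2 row(s) had no t1 match → kept, t1 columns NULL.

(A, 1, Bolt); (A, 9, Valve); (B, 1, Bolt); (B, 9, Valve); (F, NULL, NULL); (G, 1, Bolt); (G, 9, Valve); (G, NULL, NULL); (NULL, 1, Bolt); (NULL, 5, NULL); (NULL, 9, Valve); (NULL, 14, Chip); (NULL, 17, Gizmo); (NULL, 21, Cable); (NULL, 22, Valve); (NULL, 23, Bolt); (NULL, 27, NULL)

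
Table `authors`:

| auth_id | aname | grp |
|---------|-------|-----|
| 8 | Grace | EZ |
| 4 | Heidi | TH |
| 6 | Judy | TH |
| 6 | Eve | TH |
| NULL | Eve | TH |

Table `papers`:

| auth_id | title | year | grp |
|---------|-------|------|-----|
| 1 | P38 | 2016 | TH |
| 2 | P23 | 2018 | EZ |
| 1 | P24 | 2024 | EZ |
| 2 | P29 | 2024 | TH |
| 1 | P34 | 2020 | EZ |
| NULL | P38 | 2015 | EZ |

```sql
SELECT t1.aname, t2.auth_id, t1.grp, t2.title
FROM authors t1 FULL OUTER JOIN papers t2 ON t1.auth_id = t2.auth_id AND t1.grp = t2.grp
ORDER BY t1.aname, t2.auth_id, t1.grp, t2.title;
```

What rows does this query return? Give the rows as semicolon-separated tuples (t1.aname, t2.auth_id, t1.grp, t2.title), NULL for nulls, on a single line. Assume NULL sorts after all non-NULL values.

(Eve, NULL, TH, NULL); (Eve, NULL, TH, NULL); (Grace, NULL, EZ, NULL); (Heidi, NULL, TH, NULL); (Judy, NULL, TH, NULL); (NULL, 1, NULL, P24); (NULL, 1, NULL, P34); (NULL, 1, NULL, P38); (NULL, 2, NULL, P23); (NULL, 2, NULL, P29); (NULL, NULL, NULL, P38)

FULL OUTER JOIN keeps every row from both sides; unmatched rows get NULL for the other side's columns.
Matching on t1.auth_id = t2.auth_id AND t1.grp = t2.grp. A NULL in a compared column never satisfies the condition.
Matched pairs: 0; unmatched t1 rows kept: 5; unmatched t2 rows kept: 6.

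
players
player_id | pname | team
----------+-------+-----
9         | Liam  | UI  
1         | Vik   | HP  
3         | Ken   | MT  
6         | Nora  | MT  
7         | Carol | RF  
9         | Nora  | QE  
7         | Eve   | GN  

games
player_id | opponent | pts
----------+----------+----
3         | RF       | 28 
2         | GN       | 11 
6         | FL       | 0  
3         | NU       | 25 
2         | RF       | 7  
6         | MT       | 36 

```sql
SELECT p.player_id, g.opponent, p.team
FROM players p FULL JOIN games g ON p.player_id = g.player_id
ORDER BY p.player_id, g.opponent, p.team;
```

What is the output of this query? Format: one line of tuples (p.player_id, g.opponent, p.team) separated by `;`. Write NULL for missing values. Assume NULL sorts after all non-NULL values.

FULL OUTER JOIN keeps every row from both sides; unmatched rows get NULL for the other side's columns.
Matching on p.player_id = g.player_id.
- player_id=9: no g row matches, row kept with g columns NULL.
- player_id=1: no g row matches, row kept with g columns NULL.
- player_id=3: 2 matching g row(s), so 2 row(s) emitted.
- player_id=6: 2 matching g row(s), so 2 row(s) emitted.
- player_id=7: no g row matches, row kept with g columns NULL.
- player_id=9: no g row matches, row kept with g columns NULL.
- player_id=7: no g row matches, row kept with g columns NULL.
- 2 row(s) from g found no p partner → padded with NULL.

(1, NULL, HP); (3, NU, MT); (3, RF, MT); (6, FL, MT); (6, MT, MT); (7, NULL, GN); (7, NULL, RF); (9, NULL, QE); (9, NULL, UI); (NULL, GN, NULL); (NULL, RF, NULL)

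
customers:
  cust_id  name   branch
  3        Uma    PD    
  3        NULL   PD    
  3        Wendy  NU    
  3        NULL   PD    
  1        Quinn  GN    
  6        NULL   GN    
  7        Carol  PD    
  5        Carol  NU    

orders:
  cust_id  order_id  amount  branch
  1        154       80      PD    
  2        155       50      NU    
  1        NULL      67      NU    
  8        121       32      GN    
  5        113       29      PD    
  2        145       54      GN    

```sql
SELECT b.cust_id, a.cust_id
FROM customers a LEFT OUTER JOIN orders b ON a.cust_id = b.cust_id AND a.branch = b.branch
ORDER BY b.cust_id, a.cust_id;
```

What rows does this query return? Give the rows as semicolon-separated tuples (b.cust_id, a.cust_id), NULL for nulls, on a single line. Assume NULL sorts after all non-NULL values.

(NULL, 1); (NULL, 3); (NULL, 3); (NULL, 3); (NULL, 3); (NULL, 5); (NULL, 6); (NULL, 7)

LEFT JOIN keeps every row from `customers`; unmatched rows get NULL for `orders`'s columns.
Matching on a.cust_id = b.cust_id AND a.branch = b.branch.
- a row (cust_id=3, branch=PD): no match → kept, b columns NULL.
- a row (cust_id=3, branch=PD): no match → kept, b columns NULL.
- a row (cust_id=3, branch=NU): no match → kept, b columns NULL.
- a row (cust_id=3, branch=PD): no match → kept, b columns NULL.
- a row (cust_id=1, branch=GN): no match → kept, b columns NULL.
- a row (cust_id=6, branch=GN): no match → kept, b columns NULL.
- a row (cust_id=7, branch=PD): no match → kept, b columns NULL.
- a row (cust_id=5, branch=NU): no match → kept, b columns NULL.
After projecting and ordering:
b.cust_id | a.cust_id
NULL | 1
NULL | 3
NULL | 3
NULL | 3
NULL | 3
NULL | 5
NULL | 6
NULL | 7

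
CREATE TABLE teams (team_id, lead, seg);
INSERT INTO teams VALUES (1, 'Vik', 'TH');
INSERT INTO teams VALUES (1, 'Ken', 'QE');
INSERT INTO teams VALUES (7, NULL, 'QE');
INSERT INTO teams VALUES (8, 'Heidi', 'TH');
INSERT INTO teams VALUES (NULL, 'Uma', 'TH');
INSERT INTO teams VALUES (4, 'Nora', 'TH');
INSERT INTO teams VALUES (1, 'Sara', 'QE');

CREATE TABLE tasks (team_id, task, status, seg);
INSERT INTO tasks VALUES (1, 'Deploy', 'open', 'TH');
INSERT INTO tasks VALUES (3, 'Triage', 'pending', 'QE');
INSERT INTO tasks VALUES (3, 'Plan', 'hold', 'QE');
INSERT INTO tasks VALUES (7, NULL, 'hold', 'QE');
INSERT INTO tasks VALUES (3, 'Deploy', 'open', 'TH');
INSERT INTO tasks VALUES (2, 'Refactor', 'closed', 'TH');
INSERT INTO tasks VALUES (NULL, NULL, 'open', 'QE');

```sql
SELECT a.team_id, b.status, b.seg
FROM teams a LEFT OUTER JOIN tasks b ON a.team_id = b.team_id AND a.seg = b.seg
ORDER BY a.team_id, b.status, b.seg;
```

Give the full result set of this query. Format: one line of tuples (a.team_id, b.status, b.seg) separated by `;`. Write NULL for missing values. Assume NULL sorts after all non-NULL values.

LEFT JOIN keeps every row from `teams`; unmatched rows get NULL for `tasks`'s columns.
Matching on a.team_id = b.team_id AND a.seg = b.seg. A NULL in a compared column never satisfies the condition.
Matched pairs: 2; unmatched a rows kept: 5.

(1, open, TH); (1, NULL, NULL); (1, NULL, NULL); (4, NULL, NULL); (7, hold, QE); (8, NULL, NULL); (NULL, NULL, NULL)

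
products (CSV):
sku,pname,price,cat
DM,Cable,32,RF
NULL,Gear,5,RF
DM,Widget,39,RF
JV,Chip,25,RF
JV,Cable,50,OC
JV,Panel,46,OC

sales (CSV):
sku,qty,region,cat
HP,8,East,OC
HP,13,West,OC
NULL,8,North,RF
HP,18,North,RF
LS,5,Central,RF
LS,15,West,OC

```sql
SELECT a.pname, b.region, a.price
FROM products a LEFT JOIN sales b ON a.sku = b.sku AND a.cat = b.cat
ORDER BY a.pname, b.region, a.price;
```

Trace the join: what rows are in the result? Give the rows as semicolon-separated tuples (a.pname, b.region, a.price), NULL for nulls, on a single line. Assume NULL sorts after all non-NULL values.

(Cable, NULL, 32); (Cable, NULL, 50); (Chip, NULL, 25); (Gear, NULL, 5); (Panel, NULL, 46); (Widget, NULL, 39)

LEFT JOIN keeps every row from `products`; unmatched rows get NULL for `sales`'s columns.
Matching on a.sku = b.sku AND a.cat = b.cat. A NULL in a compared column never satisfies the condition.
- sku=DM, cat=RF: no b row matches, row kept with b columns NULL.
- sku=NULL, cat=RF: no b row matches, row kept with b columns NULL.
- sku=DM, cat=RF: no b row matches, row kept with b columns NULL.
- sku=JV, cat=RF: no b row matches, row kept with b columns NULL.
- sku=JV, cat=OC: no b row matches, row kept with b columns NULL.
- sku=JV, cat=OC: no b row matches, row kept with b columns NULL.
After projecting and ordering:
a.pname | b.region | a.price
Cable | NULL | 32
Cable | NULL | 50
Chip | NULL | 25
Gear | NULL | 5
Panel | NULL | 46
Widget | NULL | 39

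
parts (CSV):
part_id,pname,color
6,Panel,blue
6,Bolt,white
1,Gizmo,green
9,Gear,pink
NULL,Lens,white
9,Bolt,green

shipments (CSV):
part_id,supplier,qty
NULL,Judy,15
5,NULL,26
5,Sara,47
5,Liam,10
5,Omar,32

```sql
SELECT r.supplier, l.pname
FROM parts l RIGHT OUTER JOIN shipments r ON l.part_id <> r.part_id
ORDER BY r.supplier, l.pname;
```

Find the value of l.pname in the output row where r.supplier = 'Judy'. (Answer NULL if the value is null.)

NULL

RIGHT JOIN keeps every row from `shipments`; unmatched rows get NULL for `parts`'s columns.
Matching on l.part_id <> r.part_id. A NULL in a compared column never satisfies the condition.
- part_id=6: 4 matching r row(s), so 4 row(s) emitted.
- part_id=6: 4 matching r row(s), so 4 row(s) emitted.
- part_id=1: 4 matching r row(s), so 4 row(s) emitted.
- part_id=9: 4 matching r row(s), so 4 row(s) emitted.
- part_id=NULL: no matching r row.
- part_id=9: 4 matching r row(s), so 4 row(s) emitted.
- 1 row(s) from r found no l partner → padded with NULL.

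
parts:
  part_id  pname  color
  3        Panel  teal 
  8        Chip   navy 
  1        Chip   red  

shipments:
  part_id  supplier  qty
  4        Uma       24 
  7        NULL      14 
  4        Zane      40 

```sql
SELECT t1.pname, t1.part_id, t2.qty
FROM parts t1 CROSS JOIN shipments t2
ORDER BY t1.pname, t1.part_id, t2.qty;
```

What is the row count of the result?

9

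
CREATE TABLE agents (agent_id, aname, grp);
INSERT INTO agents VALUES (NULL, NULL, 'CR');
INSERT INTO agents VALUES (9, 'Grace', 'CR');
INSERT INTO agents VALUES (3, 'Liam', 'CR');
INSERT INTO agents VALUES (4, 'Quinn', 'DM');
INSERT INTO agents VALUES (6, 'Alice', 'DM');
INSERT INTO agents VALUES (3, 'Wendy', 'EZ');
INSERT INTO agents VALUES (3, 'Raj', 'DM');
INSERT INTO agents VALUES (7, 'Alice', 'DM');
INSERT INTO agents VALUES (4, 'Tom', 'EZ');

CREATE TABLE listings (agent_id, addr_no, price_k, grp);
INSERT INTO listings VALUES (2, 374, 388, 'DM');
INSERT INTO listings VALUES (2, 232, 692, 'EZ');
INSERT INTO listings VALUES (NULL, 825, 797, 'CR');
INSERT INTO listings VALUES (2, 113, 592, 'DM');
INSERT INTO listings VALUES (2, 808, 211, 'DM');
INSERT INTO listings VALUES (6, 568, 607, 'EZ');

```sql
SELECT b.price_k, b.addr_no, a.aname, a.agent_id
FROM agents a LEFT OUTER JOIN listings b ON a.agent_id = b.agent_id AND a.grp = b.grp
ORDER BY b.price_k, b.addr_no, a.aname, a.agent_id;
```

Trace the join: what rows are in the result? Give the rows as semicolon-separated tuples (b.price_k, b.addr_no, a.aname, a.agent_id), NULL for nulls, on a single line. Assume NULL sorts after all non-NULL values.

(NULL, NULL, Alice, 6); (NULL, NULL, Alice, 7); (NULL, NULL, Grace, 9); (NULL, NULL, Liam, 3); (NULL, NULL, Quinn, 4); (NULL, NULL, Raj, 3); (NULL, NULL, Tom, 4); (NULL, NULL, Wendy, 3); (NULL, NULL, NULL, NULL)

LEFT JOIN keeps every row from `agents`; unmatched rows get NULL for `listings`'s columns.
Matching on a.agent_id = b.agent_id AND a.grp = b.grp. A NULL in a compared column never satisfies the condition.
- a (agent_id=NULL, grp=CR) has no partner → padded with NULL.
- a (agent_id=9, grp=CR) has no partner → padded with NULL.
- a (agent_id=3, grp=CR) has no partner → padded with NULL.
- a (agent_id=4, grp=DM) has no partner → padded with NULL.
- a (agent_id=6, grp=DM) has no partner → padded with NULL.
- a (agent_id=3, grp=EZ) has no partner → padded with NULL.
- a (agent_id=3, grp=DM) has no partner → padded with NULL.
- a (agent_id=7, grp=DM) has no partner → padded with NULL.
- a (agent_id=4, grp=EZ) has no partner → padded with NULL.
After projecting and ordering:
b.price_k | b.addr_no | a.aname | a.agent_id
NULL | NULL | Alice | 6
NULL | NULL | Alice | 7
NULL | NULL | Grace | 9
NULL | NULL | Liam | 3
NULL | NULL | Quinn | 4
NULL | NULL | Raj | 3
NULL | NULL | Tom | 4
NULL | NULL | Wendy | 3
NULL | NULL | NULL | NULL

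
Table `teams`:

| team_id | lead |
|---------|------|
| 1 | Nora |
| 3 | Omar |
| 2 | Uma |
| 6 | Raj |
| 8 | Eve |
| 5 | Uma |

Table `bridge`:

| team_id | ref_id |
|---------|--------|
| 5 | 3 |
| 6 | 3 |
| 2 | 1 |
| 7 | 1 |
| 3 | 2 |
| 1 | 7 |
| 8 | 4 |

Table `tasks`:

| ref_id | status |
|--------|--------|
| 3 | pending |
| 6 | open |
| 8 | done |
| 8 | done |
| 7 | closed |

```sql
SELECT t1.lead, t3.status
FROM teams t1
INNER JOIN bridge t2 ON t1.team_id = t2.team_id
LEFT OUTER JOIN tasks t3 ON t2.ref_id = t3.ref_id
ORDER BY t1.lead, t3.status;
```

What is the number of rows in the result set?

Evaluate left to right. First `teams t1 INNER JOIN bridge t2` on team_id: 6 row(s).
Then LEFT JOIN `tasks t3` on ref_id: each of those 6 rows is kept; rows whose t2.ref_id has no match in t3 get NULL for t3's columns.
Result: 6 row(s).

6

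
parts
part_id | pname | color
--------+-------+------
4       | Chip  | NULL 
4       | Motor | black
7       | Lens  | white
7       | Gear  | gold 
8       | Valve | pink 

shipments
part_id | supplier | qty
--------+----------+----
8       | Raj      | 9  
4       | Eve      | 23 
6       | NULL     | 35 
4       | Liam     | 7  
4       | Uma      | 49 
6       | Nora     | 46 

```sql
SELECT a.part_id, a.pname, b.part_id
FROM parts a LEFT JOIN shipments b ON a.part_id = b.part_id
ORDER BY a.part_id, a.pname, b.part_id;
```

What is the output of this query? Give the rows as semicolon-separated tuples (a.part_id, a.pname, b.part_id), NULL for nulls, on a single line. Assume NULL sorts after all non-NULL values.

(4, Chip, 4); (4, Chip, 4); (4, Chip, 4); (4, Motor, 4); (4, Motor, 4); (4, Motor, 4); (7, Gear, NULL); (7, Lens, NULL); (8, Valve, 8)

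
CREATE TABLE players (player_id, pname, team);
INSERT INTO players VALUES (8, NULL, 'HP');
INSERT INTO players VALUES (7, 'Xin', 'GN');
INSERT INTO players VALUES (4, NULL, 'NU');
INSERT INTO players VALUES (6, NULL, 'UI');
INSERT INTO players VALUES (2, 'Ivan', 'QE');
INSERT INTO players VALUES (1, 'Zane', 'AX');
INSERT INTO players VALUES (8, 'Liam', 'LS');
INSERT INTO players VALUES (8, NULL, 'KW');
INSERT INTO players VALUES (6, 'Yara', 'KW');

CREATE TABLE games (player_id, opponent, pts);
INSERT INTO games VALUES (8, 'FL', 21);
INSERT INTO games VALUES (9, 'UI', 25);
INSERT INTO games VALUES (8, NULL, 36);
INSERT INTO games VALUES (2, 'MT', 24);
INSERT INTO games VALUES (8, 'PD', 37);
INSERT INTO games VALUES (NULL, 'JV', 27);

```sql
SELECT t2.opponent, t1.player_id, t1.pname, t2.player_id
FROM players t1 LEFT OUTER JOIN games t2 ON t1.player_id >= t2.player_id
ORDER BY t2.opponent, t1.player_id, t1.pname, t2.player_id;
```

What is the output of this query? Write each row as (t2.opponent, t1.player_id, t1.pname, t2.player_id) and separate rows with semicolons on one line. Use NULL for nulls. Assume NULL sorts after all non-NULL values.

LEFT JOIN keeps every row from `players`; unmatched rows get NULL for `games`'s columns.
Matching on t1.player_id >= t2.player_id. A NULL in a compared column never satisfies the condition.
- t1 row (player_id=8): matches 4 t2 row(s) → 4 output row(s).
- t1 row (player_id=7): matches 1 t2 row(s) → 1 output row(s).
- t1 row (player_id=4): matches 1 t2 row(s) → 1 output row(s).
- t1 row (player_id=6): matches 1 t2 row(s) → 1 output row(s).
- t1 row (player_id=2): matches 1 t2 row(s) → 1 output row(s).
- t1 row (player_id=1): no match → kept, t2 columns NULL.
- t1 row (player_id=8): matches 4 t2 row(s) → 4 output row(s).
- t1 row (player_id=8): matches 4 t2 row(s) → 4 output row(s).
- t1 row (player_id=6): matches 1 t2 row(s) → 1 output row(s).

(FL, 8, Liam, 8); (FL, 8, NULL, 8); (FL, 8, NULL, 8); (MT, 2, Ivan, 2); (MT, 4, NULL, 2); (MT, 6, Yara, 2); (MT, 6, NULL, 2); (MT, 7, Xin, 2); (MT, 8, Liam, 2); (MT, 8, NULL, 2); (MT, 8, NULL, 2); (PD, 8, Liam, 8); (PD, 8, NULL, 8); (PD, 8, NULL, 8); (NULL, 1, Zane, NULL); (NULL, 8, Liam, 8); (NULL, 8, NULL, 8); (NULL, 8, NULL, 8)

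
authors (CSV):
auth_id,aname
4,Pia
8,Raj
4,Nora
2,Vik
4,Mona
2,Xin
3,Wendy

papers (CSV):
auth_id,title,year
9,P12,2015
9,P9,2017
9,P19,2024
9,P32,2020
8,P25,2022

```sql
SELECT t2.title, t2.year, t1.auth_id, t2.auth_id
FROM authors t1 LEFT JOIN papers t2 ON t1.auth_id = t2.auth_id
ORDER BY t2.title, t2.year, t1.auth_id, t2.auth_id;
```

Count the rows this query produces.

7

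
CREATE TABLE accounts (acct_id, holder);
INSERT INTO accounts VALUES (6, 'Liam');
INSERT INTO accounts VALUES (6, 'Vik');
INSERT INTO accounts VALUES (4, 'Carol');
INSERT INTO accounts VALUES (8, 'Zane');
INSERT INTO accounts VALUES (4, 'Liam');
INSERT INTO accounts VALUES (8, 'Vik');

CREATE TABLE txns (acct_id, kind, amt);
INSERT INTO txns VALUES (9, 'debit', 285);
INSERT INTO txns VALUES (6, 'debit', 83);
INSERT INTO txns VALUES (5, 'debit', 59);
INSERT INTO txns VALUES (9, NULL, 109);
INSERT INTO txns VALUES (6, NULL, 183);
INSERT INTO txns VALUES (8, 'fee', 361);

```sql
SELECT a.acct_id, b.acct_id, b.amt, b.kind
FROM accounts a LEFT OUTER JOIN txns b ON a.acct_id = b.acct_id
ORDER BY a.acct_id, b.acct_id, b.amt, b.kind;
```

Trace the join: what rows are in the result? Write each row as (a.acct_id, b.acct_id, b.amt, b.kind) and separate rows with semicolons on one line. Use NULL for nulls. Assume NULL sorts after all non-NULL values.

(4, NULL, NULL, NULL); (4, NULL, NULL, NULL); (6, 6, 83, debit); (6, 6, 83, debit); (6, 6, 183, NULL); (6, 6, 183, NULL); (8, 8, 361, fee); (8, 8, 361, fee)

LEFT JOIN keeps every row from `accounts`; unmatched rows get NULL for `txns`'s columns.
Matching on a.acct_id = b.acct_id.
Matched pairs: 6; unmatched a rows kept: 2.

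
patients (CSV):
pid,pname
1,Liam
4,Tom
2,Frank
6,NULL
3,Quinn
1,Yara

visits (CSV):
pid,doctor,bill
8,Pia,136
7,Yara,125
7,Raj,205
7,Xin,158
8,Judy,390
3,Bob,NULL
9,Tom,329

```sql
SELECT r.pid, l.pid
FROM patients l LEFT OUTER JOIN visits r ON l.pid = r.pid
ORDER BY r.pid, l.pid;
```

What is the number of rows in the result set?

LEFT JOIN keeps every row from `patients`; unmatched rows get NULL for `visits`'s columns.
Matching on l.pid = r.pid.
- pid=1: no r row matches, row kept with r columns NULL.
- pid=4: no r row matches, row kept with r columns NULL.
- pid=2: no r row matches, row kept with r columns NULL.
- pid=6: no r row matches, row kept with r columns NULL.
- pid=3: 1 matching r row(s), so 1 row(s) emitted.
- pid=1: no r row matches, row kept with r columns NULL.
Total: 1 matched + 5 padded = 6 rows.

6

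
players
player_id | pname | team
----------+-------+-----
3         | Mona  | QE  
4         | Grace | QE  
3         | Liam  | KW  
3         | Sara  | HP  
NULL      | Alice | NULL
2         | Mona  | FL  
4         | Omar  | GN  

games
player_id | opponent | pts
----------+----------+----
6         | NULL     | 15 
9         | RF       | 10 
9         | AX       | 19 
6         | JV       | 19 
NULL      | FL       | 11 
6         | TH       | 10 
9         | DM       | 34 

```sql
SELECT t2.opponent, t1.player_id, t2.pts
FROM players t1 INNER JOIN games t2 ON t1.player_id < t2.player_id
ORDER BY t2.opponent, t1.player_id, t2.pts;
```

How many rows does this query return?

INNER JOIN keeps only pairs where the ON condition holds.
Matching on t1.player_id < t2.player_id. A NULL in a compared column never satisfies the condition.
- t1[0] player_id=3 → 6 match(es) in t2 → 6 row(s).
- t1[1] player_id=4 → 6 match(es) in t2 → 6 row(s).
- t1[2] player_id=3 → 6 match(es) in t2 → 6 row(s).
- t1[3] player_id=3 → 6 match(es) in t2 → 6 row(s).
- t1[4] player_id=NULL → no match; dropped.
- t1[5] player_id=2 → 6 match(es) in t2 → 6 row(s).
- t1[6] player_id=4 → 6 match(es) in t2 → 6 row(s).
Total: 36 rows.

36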